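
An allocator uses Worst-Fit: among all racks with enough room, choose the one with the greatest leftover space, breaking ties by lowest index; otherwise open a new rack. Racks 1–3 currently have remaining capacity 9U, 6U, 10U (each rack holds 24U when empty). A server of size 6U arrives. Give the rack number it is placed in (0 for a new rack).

3

Racks with room: rack 1 (9U), rack 2 (6U), rack 3 (10U).
Most room is rack 3 with 10U free.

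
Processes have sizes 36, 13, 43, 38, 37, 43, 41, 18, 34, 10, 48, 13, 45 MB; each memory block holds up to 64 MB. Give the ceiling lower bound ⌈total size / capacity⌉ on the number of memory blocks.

7

Total size = 36 + 13 + 43 + 38 + 37 + 43 + 41 + 18 + 34 + 10 + 48 + 13 + 45 = 419 MB.
⌈419 / 64⌉ = 7.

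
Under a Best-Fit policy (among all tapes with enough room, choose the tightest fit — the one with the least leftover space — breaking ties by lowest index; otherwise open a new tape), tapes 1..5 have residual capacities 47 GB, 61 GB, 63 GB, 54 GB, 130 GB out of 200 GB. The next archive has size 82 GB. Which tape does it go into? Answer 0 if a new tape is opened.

5

Tapes with room: tape 5 (130 GB).
Tightest fit is tape 5 with 130 GB free.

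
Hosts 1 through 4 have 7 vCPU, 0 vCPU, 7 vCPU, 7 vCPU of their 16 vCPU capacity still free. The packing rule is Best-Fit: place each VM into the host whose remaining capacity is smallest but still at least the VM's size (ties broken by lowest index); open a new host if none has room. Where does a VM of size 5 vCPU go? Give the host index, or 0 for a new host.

Hosts with room: host 1 (7 vCPU), host 3 (7 vCPU), host 4 (7 vCPU).
Tightest fit is host 1 with 7 vCPU free.

1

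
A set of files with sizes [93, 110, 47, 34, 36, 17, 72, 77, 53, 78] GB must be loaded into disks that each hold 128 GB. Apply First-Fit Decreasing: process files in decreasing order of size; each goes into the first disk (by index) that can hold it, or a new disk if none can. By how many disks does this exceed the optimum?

First-Fit Decreasing: [110,17] [93,34] [78,47] [77,36] [72,53] → 5 disks.
Total size 617 GB; any packing needs at least ⌈617/128⌉ = 5 disks.
So 5 is already optimal.

0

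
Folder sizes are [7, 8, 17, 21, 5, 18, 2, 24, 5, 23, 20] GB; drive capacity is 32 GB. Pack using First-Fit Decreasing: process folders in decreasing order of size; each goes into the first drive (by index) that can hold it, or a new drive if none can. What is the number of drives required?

Sorted descending: 24, 23, 21, 20, 18, 17, 8, 7, 5, 5, 2.
24 GB → drive 1 (remaining 8 GB)
23 GB → drive 2 (remaining 9 GB)
21 GB → drive 3 (remaining 11 GB)
20 GB → drive 4 (remaining 12 GB)
18 GB → drive 5 (remaining 14 GB)
17 GB → drive 6 (remaining 15 GB)
8 GB → drive 1 (remaining 0 GB)
7 GB → drive 2 (remaining 2 GB)
5 GB → drive 3 (remaining 6 GB)
5 GB → drive 3 (remaining 1 GB)
2 GB → drive 2 (remaining 0 GB)
Final drives: [24,8] [23,7,2] [21,5,5] [20] [18] [17].

6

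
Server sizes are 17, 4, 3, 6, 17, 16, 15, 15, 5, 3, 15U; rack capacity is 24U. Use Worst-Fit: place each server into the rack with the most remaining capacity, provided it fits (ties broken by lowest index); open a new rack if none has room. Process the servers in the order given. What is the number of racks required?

17U → rack 1 (remaining 7U)
4U → rack 1 (remaining 3U)
3U → rack 1 (remaining 0U)
6U → rack 2 (remaining 18U)
17U → rack 2 (remaining 1U)
16U → rack 3 (remaining 8U)
15U → rack 4 (remaining 9U)
15U → rack 5 (remaining 9U)
5U → rack 4 (remaining 4U)
3U → rack 5 (remaining 6U)
15U → rack 6 (remaining 9U)

6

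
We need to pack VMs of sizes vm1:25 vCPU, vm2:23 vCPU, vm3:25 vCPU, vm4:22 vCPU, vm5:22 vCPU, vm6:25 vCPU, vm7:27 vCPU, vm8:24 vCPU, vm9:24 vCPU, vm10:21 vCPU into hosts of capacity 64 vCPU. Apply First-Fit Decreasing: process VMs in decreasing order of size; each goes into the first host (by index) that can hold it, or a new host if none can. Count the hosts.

5

Sorted descending: 27, 25, 25, 25, 24, 24, 23, 22, 22, 21.
Put 27 vCPU in host 1; 37 vCPU remain.
Put 25 vCPU in host 1; 12 vCPU remain.
Put 25 vCPU in host 2; 39 vCPU remain.
Put 25 vCPU in host 2; 14 vCPU remain.
Put 24 vCPU in host 3; 40 vCPU remain.
Put 24 vCPU in host 3; 16 vCPU remain.
Put 23 vCPU in host 4; 41 vCPU remain.
Put 22 vCPU in host 4; 19 vCPU remain.
Put 22 vCPU in host 5; 42 vCPU remain.
Put 21 vCPU in host 5; 21 vCPU remain.
Final hosts: [27,25] [25,25] [24,24] [23,22] [22,21].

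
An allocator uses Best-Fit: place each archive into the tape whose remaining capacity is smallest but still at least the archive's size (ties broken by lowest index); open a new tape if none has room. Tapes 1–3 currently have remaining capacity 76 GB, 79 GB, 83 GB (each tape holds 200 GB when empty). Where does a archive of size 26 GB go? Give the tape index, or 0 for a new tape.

1

Tapes with room: tape 1 (76 GB), tape 2 (79 GB), tape 3 (83 GB).
Tightest fit is tape 1 with 76 GB free.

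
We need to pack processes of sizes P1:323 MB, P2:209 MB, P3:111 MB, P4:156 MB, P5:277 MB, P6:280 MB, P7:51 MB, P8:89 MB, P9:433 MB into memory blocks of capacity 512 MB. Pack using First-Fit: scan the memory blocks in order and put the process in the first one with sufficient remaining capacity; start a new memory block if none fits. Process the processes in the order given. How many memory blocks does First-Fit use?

P1 (323 MB) → memory block 1 (remaining 189 MB)
P2 (209 MB) → memory block 2 (remaining 303 MB)
P3 (111 MB) → memory block 1 (remaining 78 MB)
P4 (156 MB) → memory block 2 (remaining 147 MB)
P5 (277 MB) → memory block 3 (remaining 235 MB)
P6 (280 MB) → memory block 4 (remaining 232 MB)
P7 (51 MB) → memory block 1 (remaining 27 MB)
P8 (89 MB) → memory block 2 (remaining 58 MB)
P9 (433 MB) → memory block 5 (remaining 79 MB)

5 memory blocks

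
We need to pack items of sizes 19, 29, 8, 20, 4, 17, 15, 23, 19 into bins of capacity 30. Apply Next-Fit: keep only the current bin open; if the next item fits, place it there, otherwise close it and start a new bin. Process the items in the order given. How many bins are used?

Put 19 in bin 1; 11 remain.
Put 29 in bin 2; 1 remain.
Put 8 in bin 3; 22 remain.
Put 20 in bin 3; 2 remain.
Put 4 in bin 4; 26 remain.
Put 17 in bin 4; 9 remain.
Put 15 in bin 5; 15 remain.
Put 23 in bin 6; 7 remain.
Put 19 in bin 7; 11 remain.

7 bins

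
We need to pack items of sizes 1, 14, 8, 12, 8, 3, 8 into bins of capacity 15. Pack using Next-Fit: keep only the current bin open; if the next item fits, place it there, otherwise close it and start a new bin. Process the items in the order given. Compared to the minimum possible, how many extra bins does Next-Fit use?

Next-Fit: [1,14] [8] [12] [8,3] [8] → 5 bins.
5 items exceed 7.5 (half the capacity), and no two of those can share a bin, so at least 5 bins are needed.
So 5 is already optimal.

0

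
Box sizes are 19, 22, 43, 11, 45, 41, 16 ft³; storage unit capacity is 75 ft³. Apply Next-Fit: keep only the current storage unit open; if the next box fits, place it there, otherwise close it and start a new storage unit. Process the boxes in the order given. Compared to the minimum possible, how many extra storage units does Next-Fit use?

Next-Fit: [19,22] [43,11] [45] [41,16] → 4 storage units.
Total size 197 ft³; any packing needs at least ⌈197/75⌉ = 3 storage units.
An optimal packing achieves that bound: [45,22] [43,19,11] [41,16] → 3 storage units.
Excess: 4 − 3 = 1.

1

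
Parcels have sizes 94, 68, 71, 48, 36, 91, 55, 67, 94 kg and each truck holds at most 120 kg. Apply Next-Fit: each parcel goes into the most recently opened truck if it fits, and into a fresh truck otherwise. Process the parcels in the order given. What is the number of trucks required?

8

Put 94 kg in truck 1; 26 kg remain.
Put 68 kg in truck 2; 52 kg remain.
Put 71 kg in truck 3; 49 kg remain.
Put 48 kg in truck 3; 1 kg remain.
Put 36 kg in truck 4; 84 kg remain.
Put 91 kg in truck 5; 29 kg remain.
Put 55 kg in truck 6; 65 kg remain.
Put 67 kg in truck 7; 53 kg remain.
Put 94 kg in truck 8; 26 kg remain.
Final trucks: [94] [68] [71,48] [36] [91] [55] [67] [94].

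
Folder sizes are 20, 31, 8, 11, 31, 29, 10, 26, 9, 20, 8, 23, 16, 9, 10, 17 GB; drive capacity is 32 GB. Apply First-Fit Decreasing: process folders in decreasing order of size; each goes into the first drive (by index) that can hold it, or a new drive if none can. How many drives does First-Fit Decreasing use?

10

Sorted descending: 31, 31, 29, 26, 23, 20, 20, 17, 16, 11, 10, 10, 9, 9, 8, 8.
drive 1: place 31 GB, 1 GB left
drive 2: place 31 GB, 1 GB left
drive 3: place 29 GB, 3 GB left
drive 4: place 26 GB, 6 GB left
drive 5: place 23 GB, 9 GB left
drive 6: place 20 GB, 12 GB left
drive 7: place 20 GB, 12 GB left
drive 8: place 17 GB, 15 GB left
drive 9: place 16 GB, 16 GB left
drive 6: place 11 GB, 1 GB left
drive 7: place 10 GB, 2 GB left
drive 8: place 10 GB, 5 GB left
drive 5: place 9 GB, 0 GB left
drive 9: place 9 GB, 7 GB left
drive 10: place 8 GB, 24 GB left
drive 10: place 8 GB, 16 GB left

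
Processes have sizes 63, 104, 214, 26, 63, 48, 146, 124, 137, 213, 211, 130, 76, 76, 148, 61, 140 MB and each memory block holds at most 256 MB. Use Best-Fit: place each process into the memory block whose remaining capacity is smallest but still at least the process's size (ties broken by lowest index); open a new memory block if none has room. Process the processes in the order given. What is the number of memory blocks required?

9 memory blocks

memory block 1: place 63 MB, 193 MB left
memory block 1: place 104 MB, 89 MB left
memory block 2: place 214 MB, 42 MB left
memory block 2: place 26 MB, 16 MB left
memory block 1: place 63 MB, 26 MB left
memory block 3: place 48 MB, 208 MB left
memory block 3: place 146 MB, 62 MB left
memory block 4: place 124 MB, 132 MB left
memory block 5: place 137 MB, 119 MB left
memory block 6: place 213 MB, 43 MB left
memory block 7: place 211 MB, 45 MB left
memory block 4: place 130 MB, 2 MB left
memory block 5: place 76 MB, 43 MB left
memory block 8: place 76 MB, 180 MB left
memory block 8: place 148 MB, 32 MB left
memory block 3: place 61 MB, 1 MB left
memory block 9: place 140 MB, 116 MB left
Final memory blocks: [63,104,63] [214,26] [48,146,61] [124,130] [137,76] [213] [211] [76,148] [140].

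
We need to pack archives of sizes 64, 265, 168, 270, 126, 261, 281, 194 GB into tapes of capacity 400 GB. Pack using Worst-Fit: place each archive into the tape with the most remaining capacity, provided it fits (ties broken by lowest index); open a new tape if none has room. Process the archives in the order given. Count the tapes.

tape 1: place 64 GB, 336 GB left
tape 1: place 265 GB, 71 GB left
tape 2: place 168 GB, 232 GB left
tape 3: place 270 GB, 130 GB left
tape 2: place 126 GB, 106 GB left
tape 4: place 261 GB, 139 GB left
tape 5: place 281 GB, 119 GB left
tape 6: place 194 GB, 206 GB left

6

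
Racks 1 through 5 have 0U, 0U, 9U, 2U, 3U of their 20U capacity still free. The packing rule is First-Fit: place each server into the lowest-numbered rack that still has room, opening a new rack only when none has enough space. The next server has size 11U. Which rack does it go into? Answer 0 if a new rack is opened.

0

No rack has ≥ 11U free, so a new rack is opened.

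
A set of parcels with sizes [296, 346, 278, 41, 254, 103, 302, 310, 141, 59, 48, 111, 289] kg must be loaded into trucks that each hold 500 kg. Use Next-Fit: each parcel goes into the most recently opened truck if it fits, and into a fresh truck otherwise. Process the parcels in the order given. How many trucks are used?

296 kg → truck 1 (remaining 204 kg)
346 kg → truck 2 (remaining 154 kg)
278 kg → truck 3 (remaining 222 kg)
41 kg → truck 3 (remaining 181 kg)
254 kg → truck 4 (remaining 246 kg)
103 kg → truck 4 (remaining 143 kg)
302 kg → truck 5 (remaining 198 kg)
310 kg → truck 6 (remaining 190 kg)
141 kg → truck 6 (remaining 49 kg)
59 kg → truck 7 (remaining 441 kg)
48 kg → truck 7 (remaining 393 kg)
111 kg → truck 7 (remaining 282 kg)
289 kg → truck 8 (remaining 211 kg)
Final trucks: [296] [346] [278,41] [254,103] [302] [310,141] [59,48,111] [289].

8 trucks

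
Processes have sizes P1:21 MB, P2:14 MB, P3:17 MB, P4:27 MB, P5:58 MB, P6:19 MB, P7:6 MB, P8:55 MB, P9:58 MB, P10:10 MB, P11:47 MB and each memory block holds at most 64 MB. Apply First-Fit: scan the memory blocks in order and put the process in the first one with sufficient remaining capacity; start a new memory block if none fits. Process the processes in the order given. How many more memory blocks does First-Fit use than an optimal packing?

0

First-Fit: [21,14,17,6] [27,19,10] [58] [55] [58] [47] → 6 memory blocks.
Total size 332 MB; any packing needs at least ⌈332/64⌉ = 6 memory blocks.
So 6 is already optimal.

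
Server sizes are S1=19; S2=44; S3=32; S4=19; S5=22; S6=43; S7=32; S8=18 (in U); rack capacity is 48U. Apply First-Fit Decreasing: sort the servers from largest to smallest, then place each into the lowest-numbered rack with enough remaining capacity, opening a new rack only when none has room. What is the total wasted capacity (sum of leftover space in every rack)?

Sorted descending: 44, 43, 32, 32, 22, 19, 19, 18.
44U → rack 1 (remaining 4U)
43U → rack 2 (remaining 5U)
32U → rack 3 (remaining 16U)
32U → rack 4 (remaining 16U)
22U → rack 5 (remaining 26U)
19U → rack 5 (remaining 7U)
19U → rack 6 (remaining 29U)
18U → rack 6 (remaining 11U)
6 racks × 48U = 288U; used 229U; unused 59U.

59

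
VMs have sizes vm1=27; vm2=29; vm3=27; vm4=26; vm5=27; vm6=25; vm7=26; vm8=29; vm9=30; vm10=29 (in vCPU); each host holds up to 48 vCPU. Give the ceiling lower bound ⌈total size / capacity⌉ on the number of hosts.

Total size = 27 + 29 + 27 + 26 + 27 + 25 + 26 + 29 + 30 + 29 = 275 vCPU.
⌈275 / 48⌉ = 6.

6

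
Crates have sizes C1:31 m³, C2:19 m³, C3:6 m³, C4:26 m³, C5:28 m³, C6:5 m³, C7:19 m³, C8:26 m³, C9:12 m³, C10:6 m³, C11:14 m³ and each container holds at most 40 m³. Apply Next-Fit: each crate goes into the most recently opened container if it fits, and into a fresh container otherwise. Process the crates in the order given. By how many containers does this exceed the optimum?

Next-Fit: [31] [19,6] [26] [28,5] [19] [26,12] [6,14] → 7 containers.
Total size 192 m³; any packing needs at least ⌈192/40⌉ = 5 containers.
An optimal packing achieves that bound: [31,6] [28,12] [26,14] [26,6,5] [19,19] → 5 containers.
Excess: 7 − 5 = 2.

2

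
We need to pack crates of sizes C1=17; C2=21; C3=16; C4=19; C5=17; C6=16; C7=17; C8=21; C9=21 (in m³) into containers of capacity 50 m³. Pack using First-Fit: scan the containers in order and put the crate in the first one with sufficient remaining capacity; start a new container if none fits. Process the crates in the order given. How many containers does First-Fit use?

4 containers

Put C1 (17 m³) in container 1; 33 m³ remain.
Put C2 (21 m³) in container 1; 12 m³ remain.
Put C3 (16 m³) in container 2; 34 m³ remain.
Put C4 (19 m³) in container 2; 15 m³ remain.
Put C5 (17 m³) in container 3; 33 m³ remain.
Put C6 (16 m³) in container 3; 17 m³ remain.
Put C7 (17 m³) in container 3; 0 m³ remain.
Put C8 (21 m³) in container 4; 29 m³ remain.
Put C9 (21 m³) in container 4; 8 m³ remain.
Final containers: [17,21] [16,19] [17,16,17] [21,21].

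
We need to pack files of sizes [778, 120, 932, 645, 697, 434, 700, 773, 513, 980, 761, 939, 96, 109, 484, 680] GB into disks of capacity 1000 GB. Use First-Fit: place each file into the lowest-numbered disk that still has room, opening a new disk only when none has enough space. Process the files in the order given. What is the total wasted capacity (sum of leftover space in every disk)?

2359

Put 778 GB in disk 1; 222 GB remain.
Put 120 GB in disk 1; 102 GB remain.
Put 932 GB in disk 2; 68 GB remain.
Put 645 GB in disk 3; 355 GB remain.
Put 697 GB in disk 4; 303 GB remain.
Put 434 GB in disk 5; 566 GB remain.
Put 700 GB in disk 6; 300 GB remain.
Put 773 GB in disk 7; 227 GB remain.
Put 513 GB in disk 5; 53 GB remain.
Put 980 GB in disk 8; 20 GB remain.
Put 761 GB in disk 9; 239 GB remain.
Put 939 GB in disk 10; 61 GB remain.
Put 96 GB in disk 1; 6 GB remain.
Put 109 GB in disk 3; 246 GB remain.
Put 484 GB in disk 11; 516 GB remain.
Put 680 GB in disk 12; 320 GB remain.
12 disks × 1000 GB = 12000 GB; used 9641 GB; unused 2359 GB.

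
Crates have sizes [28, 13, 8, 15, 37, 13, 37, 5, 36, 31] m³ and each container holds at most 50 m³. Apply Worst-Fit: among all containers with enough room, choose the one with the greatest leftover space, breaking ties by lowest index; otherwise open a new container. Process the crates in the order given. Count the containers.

Put 28 m³ in container 1; 22 m³ remain.
Put 13 m³ in container 1; 9 m³ remain.
Put 8 m³ in container 1; 1 m³ remain.
Put 15 m³ in container 2; 35 m³ remain.
Put 37 m³ in container 3; 13 m³ remain.
Put 13 m³ in container 2; 22 m³ remain.
Put 37 m³ in container 4; 13 m³ remain.
Put 5 m³ in container 2; 17 m³ remain.
Put 36 m³ in container 5; 14 m³ remain.
Put 31 m³ in container 6; 19 m³ remain.

6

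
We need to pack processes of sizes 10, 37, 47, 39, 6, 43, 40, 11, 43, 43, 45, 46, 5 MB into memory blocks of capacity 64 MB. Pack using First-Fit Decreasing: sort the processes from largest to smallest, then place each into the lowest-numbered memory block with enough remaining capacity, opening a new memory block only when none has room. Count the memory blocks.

Sorted descending: 47, 46, 45, 43, 43, 43, 40, 39, 37, 11, 10, 6, 5.
memory block 1: place 47 MB, 17 MB left
memory block 2: place 46 MB, 18 MB left
memory block 3: place 45 MB, 19 MB left
memory block 4: place 43 MB, 21 MB left
memory block 5: place 43 MB, 21 MB left
memory block 6: place 43 MB, 21 MB left
memory block 7: place 40 MB, 24 MB left
memory block 8: place 39 MB, 25 MB left
memory block 9: place 37 MB, 27 MB left
memory block 1: place 11 MB, 6 MB left
memory block 2: place 10 MB, 8 MB left
memory block 1: place 6 MB, 0 MB left
memory block 2: place 5 MB, 3 MB left

9 memory blocks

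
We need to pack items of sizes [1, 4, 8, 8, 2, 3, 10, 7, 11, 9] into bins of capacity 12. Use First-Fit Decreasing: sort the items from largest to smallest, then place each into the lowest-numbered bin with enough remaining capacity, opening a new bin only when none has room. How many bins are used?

Sorted descending: 11, 10, 9, 8, 8, 7, 4, 3, 2, 1.
bin 1: place 11, 1 left
bin 2: place 10, 2 left
bin 3: place 9, 3 left
bin 4: place 8, 4 left
bin 5: place 8, 4 left
bin 6: place 7, 5 left
bin 4: place 4, 0 left
bin 3: place 3, 0 left
bin 2: place 2, 0 left
bin 1: place 1, 0 left

6 bins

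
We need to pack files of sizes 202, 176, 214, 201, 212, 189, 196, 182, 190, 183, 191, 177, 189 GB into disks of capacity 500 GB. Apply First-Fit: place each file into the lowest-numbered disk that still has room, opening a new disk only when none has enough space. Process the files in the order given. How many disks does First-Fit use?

7

disk 1: place 202 GB, 298 GB left
disk 1: place 176 GB, 122 GB left
disk 2: place 214 GB, 286 GB left
disk 2: place 201 GB, 85 GB left
disk 3: place 212 GB, 288 GB left
disk 3: place 189 GB, 99 GB left
disk 4: place 196 GB, 304 GB left
disk 4: place 182 GB, 122 GB left
disk 5: place 190 GB, 310 GB left
disk 5: place 183 GB, 127 GB left
disk 6: place 191 GB, 309 GB left
disk 6: place 177 GB, 132 GB left
disk 7: place 189 GB, 311 GB left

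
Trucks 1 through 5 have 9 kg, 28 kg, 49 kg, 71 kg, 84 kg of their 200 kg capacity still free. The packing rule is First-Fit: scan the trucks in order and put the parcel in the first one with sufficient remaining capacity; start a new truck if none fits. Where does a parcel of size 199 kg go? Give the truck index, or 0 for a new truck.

No truck has ≥ 199 kg free, so a new truck is opened.

0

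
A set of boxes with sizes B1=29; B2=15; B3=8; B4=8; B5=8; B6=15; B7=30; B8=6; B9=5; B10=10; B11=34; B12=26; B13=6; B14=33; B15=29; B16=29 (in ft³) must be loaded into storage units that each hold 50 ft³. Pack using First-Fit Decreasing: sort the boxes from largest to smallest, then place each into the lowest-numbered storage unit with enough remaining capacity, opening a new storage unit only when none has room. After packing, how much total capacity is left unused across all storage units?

59

Sorted descending: 34, 33, 30, 29, 29, 29, 26, 15, 15, 10, 8, 8, 8, 6, 6, 5.
storage unit 1: place 34 ft³, 16 ft³ left
storage unit 2: place 33 ft³, 17 ft³ left
storage unit 3: place 30 ft³, 20 ft³ left
storage unit 4: place 29 ft³, 21 ft³ left
storage unit 5: place 29 ft³, 21 ft³ left
storage unit 6: place 29 ft³, 21 ft³ left
storage unit 7: place 26 ft³, 24 ft³ left
storage unit 1: place 15 ft³, 1 ft³ left
storage unit 2: place 15 ft³, 2 ft³ left
storage unit 3: place 10 ft³, 10 ft³ left
storage unit 3: place 8 ft³, 2 ft³ left
storage unit 4: place 8 ft³, 13 ft³ left
storage unit 4: place 8 ft³, 5 ft³ left
storage unit 5: place 6 ft³, 15 ft³ left
storage unit 5: place 6 ft³, 9 ft³ left
storage unit 4: place 5 ft³, 0 ft³ left
7 storage units × 50 ft³ = 350 ft³; used 291 ft³; unused 59 ft³.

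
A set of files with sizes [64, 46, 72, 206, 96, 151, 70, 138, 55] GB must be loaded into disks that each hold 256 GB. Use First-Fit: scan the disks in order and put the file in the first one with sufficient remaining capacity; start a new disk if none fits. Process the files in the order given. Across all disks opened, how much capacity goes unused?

126

disk 1: place 64 GB, 192 GB left
disk 1: place 46 GB, 146 GB left
disk 1: place 72 GB, 74 GB left
disk 2: place 206 GB, 50 GB left
disk 3: place 96 GB, 160 GB left
disk 3: place 151 GB, 9 GB left
disk 1: place 70 GB, 4 GB left
disk 4: place 138 GB, 118 GB left
disk 4: place 55 GB, 63 GB left
4 disks × 256 GB = 1024 GB; used 898 GB; unused 126 GB.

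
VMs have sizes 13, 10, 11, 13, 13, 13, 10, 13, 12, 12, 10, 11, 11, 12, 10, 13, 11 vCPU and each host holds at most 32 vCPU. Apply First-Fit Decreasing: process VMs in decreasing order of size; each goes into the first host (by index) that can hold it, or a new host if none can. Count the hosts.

8

Sorted descending: 13, 13, 13, 13, 13, 13, 12, 12, 12, 11, 11, 11, 11, 10, 10, 10, 10.
Put 13 vCPU in host 1; 19 vCPU remain.
Put 13 vCPU in host 1; 6 vCPU remain.
Put 13 vCPU in host 2; 19 vCPU remain.
Put 13 vCPU in host 2; 6 vCPU remain.
Put 13 vCPU in host 3; 19 vCPU remain.
Put 13 vCPU in host 3; 6 vCPU remain.
Put 12 vCPU in host 4; 20 vCPU remain.
Put 12 vCPU in host 4; 8 vCPU remain.
Put 12 vCPU in host 5; 20 vCPU remain.
Put 11 vCPU in host 5; 9 vCPU remain.
Put 11 vCPU in host 6; 21 vCPU remain.
Put 11 vCPU in host 6; 10 vCPU remain.
Put 11 vCPU in host 7; 21 vCPU remain.
Put 10 vCPU in host 6; 0 vCPU remain.
Put 10 vCPU in host 7; 11 vCPU remain.
Put 10 vCPU in host 7; 1 vCPU remain.
Put 10 vCPU in host 8; 22 vCPU remain.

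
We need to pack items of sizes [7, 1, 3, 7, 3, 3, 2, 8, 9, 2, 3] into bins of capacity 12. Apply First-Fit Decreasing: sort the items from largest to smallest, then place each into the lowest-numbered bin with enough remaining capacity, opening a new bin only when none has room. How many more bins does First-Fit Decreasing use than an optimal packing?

0

First-Fit Decreasing: [9,3] [8,3,1] [7,3,2] [7,3,2] → 4 bins.
Total size 48; any packing needs at least ⌈48/12⌉ = 4 bins.
So 4 is already optimal.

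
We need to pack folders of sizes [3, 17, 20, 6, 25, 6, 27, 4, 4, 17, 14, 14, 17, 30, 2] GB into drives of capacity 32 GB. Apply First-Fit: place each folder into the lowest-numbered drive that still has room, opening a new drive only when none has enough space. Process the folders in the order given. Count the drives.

drive 1: place 3 GB, 29 GB left
drive 1: place 17 GB, 12 GB left
drive 2: place 20 GB, 12 GB left
drive 1: place 6 GB, 6 GB left
drive 3: place 25 GB, 7 GB left
drive 1: place 6 GB, 0 GB left
drive 4: place 27 GB, 5 GB left
drive 2: place 4 GB, 8 GB left
drive 2: place 4 GB, 4 GB left
drive 5: place 17 GB, 15 GB left
drive 5: place 14 GB, 1 GB left
drive 6: place 14 GB, 18 GB left
drive 6: place 17 GB, 1 GB left
drive 7: place 30 GB, 2 GB left
drive 2: place 2 GB, 2 GB left
Final drives: [3,17,6,6] [20,4,4,2] [25] [27] [17,14] [14,17] [30].

7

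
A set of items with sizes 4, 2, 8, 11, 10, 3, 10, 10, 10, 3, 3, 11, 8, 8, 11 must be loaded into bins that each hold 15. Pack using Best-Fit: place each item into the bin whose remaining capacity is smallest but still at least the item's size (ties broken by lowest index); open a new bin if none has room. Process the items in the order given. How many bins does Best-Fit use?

Put 4 in bin 1; 11 remain.
Put 2 in bin 1; 9 remain.
Put 8 in bin 1; 1 remain.
Put 11 in bin 2; 4 remain.
Put 10 in bin 3; 5 remain.
Put 3 in bin 2; 1 remain.
Put 10 in bin 4; 5 remain.
Put 10 in bin 5; 5 remain.
Put 10 in bin 6; 5 remain.
Put 3 in bin 3; 2 remain.
Put 3 in bin 4; 2 remain.
Put 11 in bin 7; 4 remain.
Put 8 in bin 8; 7 remain.
Put 8 in bin 9; 7 remain.
Put 11 in bin 10; 4 remain.

10 bins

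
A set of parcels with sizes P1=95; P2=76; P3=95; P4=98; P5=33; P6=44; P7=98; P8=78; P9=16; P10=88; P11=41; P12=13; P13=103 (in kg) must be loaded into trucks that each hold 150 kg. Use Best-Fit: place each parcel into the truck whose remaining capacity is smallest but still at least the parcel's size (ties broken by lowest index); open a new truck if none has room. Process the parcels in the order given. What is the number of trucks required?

P1 (95 kg) → truck 1 (remaining 55 kg)
P2 (76 kg) → truck 2 (remaining 74 kg)
P3 (95 kg) → truck 3 (remaining 55 kg)
P4 (98 kg) → truck 4 (remaining 52 kg)
P5 (33 kg) → truck 4 (remaining 19 kg)
P6 (44 kg) → truck 1 (remaining 11 kg)
P7 (98 kg) → truck 5 (remaining 52 kg)
P8 (78 kg) → truck 6 (remaining 72 kg)
P9 (16 kg) → truck 4 (remaining 3 kg)
P10 (88 kg) → truck 7 (remaining 62 kg)
P11 (41 kg) → truck 5 (remaining 11 kg)
P12 (13 kg) → truck 3 (remaining 42 kg)
P13 (103 kg) → truck 8 (remaining 47 kg)

8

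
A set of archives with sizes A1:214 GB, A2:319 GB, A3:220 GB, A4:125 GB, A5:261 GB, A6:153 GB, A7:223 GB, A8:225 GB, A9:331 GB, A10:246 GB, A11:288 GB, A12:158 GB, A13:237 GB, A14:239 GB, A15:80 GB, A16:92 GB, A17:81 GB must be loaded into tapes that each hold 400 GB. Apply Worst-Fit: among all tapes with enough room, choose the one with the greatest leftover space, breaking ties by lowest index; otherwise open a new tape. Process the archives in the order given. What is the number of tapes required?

11

Put A1 (214 GB) in tape 1; 186 GB remain.
Put A2 (319 GB) in tape 2; 81 GB remain.
Put A3 (220 GB) in tape 3; 180 GB remain.
Put A4 (125 GB) in tape 1; 61 GB remain.
Put A5 (261 GB) in tape 4; 139 GB remain.
Put A6 (153 GB) in tape 3; 27 GB remain.
Put A7 (223 GB) in tape 5; 177 GB remain.
Put A8 (225 GB) in tape 6; 175 GB remain.
Put A9 (331 GB) in tape 7; 69 GB remain.
Put A10 (246 GB) in tape 8; 154 GB remain.
Put A11 (288 GB) in tape 9; 112 GB remain.
Put A12 (158 GB) in tape 5; 19 GB remain.
Put A13 (237 GB) in tape 10; 163 GB remain.
Put A14 (239 GB) in tape 11; 161 GB remain.
Put A15 (80 GB) in tape 6; 95 GB remain.
Put A16 (92 GB) in tape 10; 71 GB remain.
Put A17 (81 GB) in tape 11; 80 GB remain.
Final tapes: [214,125] [319] [220,153] [261] [223,158] [225,80] [331] [246] [288] [237,92] [239,81].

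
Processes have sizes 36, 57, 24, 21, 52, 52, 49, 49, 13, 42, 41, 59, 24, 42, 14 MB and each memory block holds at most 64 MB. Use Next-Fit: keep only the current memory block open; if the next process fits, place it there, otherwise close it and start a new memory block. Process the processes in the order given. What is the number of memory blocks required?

12

Put 36 MB in memory block 1; 28 MB remain.
Put 57 MB in memory block 2; 7 MB remain.
Put 24 MB in memory block 3; 40 MB remain.
Put 21 MB in memory block 3; 19 MB remain.
Put 52 MB in memory block 4; 12 MB remain.
Put 52 MB in memory block 5; 12 MB remain.
Put 49 MB in memory block 6; 15 MB remain.
Put 49 MB in memory block 7; 15 MB remain.
Put 13 MB in memory block 7; 2 MB remain.
Put 42 MB in memory block 8; 22 MB remain.
Put 41 MB in memory block 9; 23 MB remain.
Put 59 MB in memory block 10; 5 MB remain.
Put 24 MB in memory block 11; 40 MB remain.
Put 42 MB in memory block 12; 22 MB remain.
Put 14 MB in memory block 12; 8 MB remain.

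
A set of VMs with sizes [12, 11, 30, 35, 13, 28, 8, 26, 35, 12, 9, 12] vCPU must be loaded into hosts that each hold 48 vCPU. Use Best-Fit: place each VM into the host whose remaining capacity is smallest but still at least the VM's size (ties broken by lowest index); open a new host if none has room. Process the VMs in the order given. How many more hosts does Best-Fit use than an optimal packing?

Best-Fit: [12,11] [30,8,9] [35,13] [28,12] [26] [35,12] → 6 hosts.
Total size 231 vCPU; any packing needs at least ⌈231/48⌉ = 5 hosts.
An optimal packing achieves that bound: [35,13] [35,12] [30,12] [28,12,8] [26,11,9] → 5 hosts.
Excess: 6 − 5 = 1.

1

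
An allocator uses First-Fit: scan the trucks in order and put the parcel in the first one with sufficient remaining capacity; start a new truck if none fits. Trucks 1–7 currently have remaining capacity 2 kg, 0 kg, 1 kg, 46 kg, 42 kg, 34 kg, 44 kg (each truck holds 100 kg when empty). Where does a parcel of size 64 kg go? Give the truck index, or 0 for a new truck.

No truck has ≥ 64 kg free, so a new truck is opened.

0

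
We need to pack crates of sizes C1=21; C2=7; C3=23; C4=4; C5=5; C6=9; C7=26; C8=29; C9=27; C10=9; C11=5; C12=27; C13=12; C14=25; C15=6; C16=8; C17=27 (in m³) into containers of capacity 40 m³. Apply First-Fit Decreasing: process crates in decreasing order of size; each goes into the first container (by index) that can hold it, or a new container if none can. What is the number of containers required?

8 containers

Sorted descending: 29, 27, 27, 27, 26, 25, 23, 21, 12, 9, 9, 8, 7, 6, 5, 5, 4.
container 1: place 29 m³, 11 m³ left
container 2: place 27 m³, 13 m³ left
container 3: place 27 m³, 13 m³ left
container 4: place 27 m³, 13 m³ left
container 5: place 26 m³, 14 m³ left
container 6: place 25 m³, 15 m³ left
container 7: place 23 m³, 17 m³ left
container 8: place 21 m³, 19 m³ left
container 2: place 12 m³, 1 m³ left
container 1: place 9 m³, 2 m³ left
container 3: place 9 m³, 4 m³ left
container 4: place 8 m³, 5 m³ left
container 5: place 7 m³, 7 m³ left
container 5: place 6 m³, 1 m³ left
container 4: place 5 m³, 0 m³ left
container 6: place 5 m³, 10 m³ left
container 3: place 4 m³, 0 m³ left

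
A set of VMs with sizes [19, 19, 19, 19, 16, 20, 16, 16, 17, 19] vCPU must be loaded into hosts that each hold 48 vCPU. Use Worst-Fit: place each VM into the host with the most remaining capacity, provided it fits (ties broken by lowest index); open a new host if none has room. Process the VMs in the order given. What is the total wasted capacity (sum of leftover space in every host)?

60

Put 19 vCPU in host 1; 29 vCPU remain.
Put 19 vCPU in host 1; 10 vCPU remain.
Put 19 vCPU in host 2; 29 vCPU remain.
Put 19 vCPU in host 2; 10 vCPU remain.
Put 16 vCPU in host 3; 32 vCPU remain.
Put 20 vCPU in host 3; 12 vCPU remain.
Put 16 vCPU in host 4; 32 vCPU remain.
Put 16 vCPU in host 4; 16 vCPU remain.
Put 17 vCPU in host 5; 31 vCPU remain.
Put 19 vCPU in host 5; 12 vCPU remain.
5 hosts × 48 vCPU = 240 vCPU; used 180 vCPU; unused 60 vCPU.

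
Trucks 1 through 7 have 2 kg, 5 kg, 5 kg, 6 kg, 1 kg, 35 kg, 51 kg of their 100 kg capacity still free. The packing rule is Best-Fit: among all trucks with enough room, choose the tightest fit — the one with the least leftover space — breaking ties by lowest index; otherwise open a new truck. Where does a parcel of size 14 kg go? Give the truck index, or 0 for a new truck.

Trucks with room: truck 6 (35 kg), truck 7 (51 kg).
Tightest fit is truck 6 with 35 kg free.

6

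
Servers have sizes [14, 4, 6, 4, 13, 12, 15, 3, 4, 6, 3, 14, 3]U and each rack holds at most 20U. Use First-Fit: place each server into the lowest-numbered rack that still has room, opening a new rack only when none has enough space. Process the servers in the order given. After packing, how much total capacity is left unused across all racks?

Put 14U in rack 1; 6U remain.
Put 4U in rack 1; 2U remain.
Put 6U in rack 2; 14U remain.
Put 4U in rack 2; 10U remain.
Put 13U in rack 3; 7U remain.
Put 12U in rack 4; 8U remain.
Put 15U in rack 5; 5U remain.
Put 3U in rack 2; 7U remain.
Put 4U in rack 2; 3U remain.
Put 6U in rack 3; 1U remain.
Put 3U in rack 2; 0U remain.
Put 14U in rack 6; 6U remain.
Put 3U in rack 4; 5U remain.
6 racks × 20U = 120U; used 101U; unused 19U.

19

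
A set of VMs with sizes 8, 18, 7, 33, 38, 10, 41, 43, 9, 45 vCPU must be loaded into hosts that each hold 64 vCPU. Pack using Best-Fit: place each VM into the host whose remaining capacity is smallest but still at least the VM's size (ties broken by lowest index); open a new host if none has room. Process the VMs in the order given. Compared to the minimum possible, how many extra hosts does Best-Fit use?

1

Best-Fit: [8,18,7] [33] [38,10,9] [41] [43] [45] → 6 hosts.
5 VMs exceed 32 vCPU (half the capacity), and no two of those can share a host, so at least 5 hosts are needed.
An optimal packing achieves that bound: [45,18] [43,10,9] [41,8,7] [38] [33] → 5 hosts.
Excess: 6 − 5 = 1.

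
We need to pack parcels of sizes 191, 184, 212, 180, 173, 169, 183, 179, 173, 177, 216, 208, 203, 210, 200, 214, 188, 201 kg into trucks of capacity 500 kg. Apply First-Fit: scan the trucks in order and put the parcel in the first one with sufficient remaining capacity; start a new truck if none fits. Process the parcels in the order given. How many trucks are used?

9 trucks

191 kg → truck 1 (remaining 309 kg)
184 kg → truck 1 (remaining 125 kg)
212 kg → truck 2 (remaining 288 kg)
180 kg → truck 2 (remaining 108 kg)
173 kg → truck 3 (remaining 327 kg)
169 kg → truck 3 (remaining 158 kg)
183 kg → truck 4 (remaining 317 kg)
179 kg → truck 4 (remaining 138 kg)
173 kg → truck 5 (remaining 327 kg)
177 kg → truck 5 (remaining 150 kg)
216 kg → truck 6 (remaining 284 kg)
208 kg → truck 6 (remaining 76 kg)
203 kg → truck 7 (remaining 297 kg)
210 kg → truck 7 (remaining 87 kg)
200 kg → truck 8 (remaining 300 kg)
214 kg → truck 8 (remaining 86 kg)
188 kg → truck 9 (remaining 312 kg)
201 kg → truck 9 (remaining 111 kg)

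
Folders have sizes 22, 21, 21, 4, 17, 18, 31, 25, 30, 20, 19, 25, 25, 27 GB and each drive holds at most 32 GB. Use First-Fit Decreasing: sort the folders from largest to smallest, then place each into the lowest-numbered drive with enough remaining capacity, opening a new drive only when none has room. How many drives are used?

13

Sorted descending: 31, 30, 27, 25, 25, 25, 22, 21, 21, 20, 19, 18, 17, 4.
31 GB → drive 1 (remaining 1 GB)
30 GB → drive 2 (remaining 2 GB)
27 GB → drive 3 (remaining 5 GB)
25 GB → drive 4 (remaining 7 GB)
25 GB → drive 5 (remaining 7 GB)
25 GB → drive 6 (remaining 7 GB)
22 GB → drive 7 (remaining 10 GB)
21 GB → drive 8 (remaining 11 GB)
21 GB → drive 9 (remaining 11 GB)
20 GB → drive 10 (remaining 12 GB)
19 GB → drive 11 (remaining 13 GB)
18 GB → drive 12 (remaining 14 GB)
17 GB → drive 13 (remaining 15 GB)
4 GB → drive 3 (remaining 1 GB)
Final drives: [31] [30] [27,4] [25] [25] [25] [22] [21] [21] [20] [19] [18] [17].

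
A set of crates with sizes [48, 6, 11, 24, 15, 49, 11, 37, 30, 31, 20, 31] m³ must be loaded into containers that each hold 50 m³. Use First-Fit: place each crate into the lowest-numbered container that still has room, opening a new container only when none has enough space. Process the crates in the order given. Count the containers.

container 1: place 48 m³, 2 m³ left
container 2: place 6 m³, 44 m³ left
container 2: place 11 m³, 33 m³ left
container 2: place 24 m³, 9 m³ left
container 3: place 15 m³, 35 m³ left
container 4: place 49 m³, 1 m³ left
container 3: place 11 m³, 24 m³ left
container 5: place 37 m³, 13 m³ left
container 6: place 30 m³, 20 m³ left
container 7: place 31 m³, 19 m³ left
container 3: place 20 m³, 4 m³ left
container 8: place 31 m³, 19 m³ left

8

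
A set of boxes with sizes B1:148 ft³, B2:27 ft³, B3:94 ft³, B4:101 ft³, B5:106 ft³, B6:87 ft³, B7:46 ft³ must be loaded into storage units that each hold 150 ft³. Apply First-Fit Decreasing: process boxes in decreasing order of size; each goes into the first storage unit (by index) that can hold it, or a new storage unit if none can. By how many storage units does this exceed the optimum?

0

First-Fit Decreasing: [148] [106,27] [101,46] [94] [87] → 5 storage units.
Total size 609 ft³; any packing needs at least ⌈609/150⌉ = 5 storage units.
So 5 is already optimal.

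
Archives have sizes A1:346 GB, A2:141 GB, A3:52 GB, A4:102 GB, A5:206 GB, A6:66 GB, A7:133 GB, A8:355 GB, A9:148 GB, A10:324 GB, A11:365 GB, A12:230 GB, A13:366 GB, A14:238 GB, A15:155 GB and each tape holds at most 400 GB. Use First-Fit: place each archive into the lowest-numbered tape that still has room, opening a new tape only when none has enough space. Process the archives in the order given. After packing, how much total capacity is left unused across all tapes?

tape 1: place A1 (346 GB), 54 GB left
tape 2: place A2 (141 GB), 259 GB left
tape 1: place A3 (52 GB), 2 GB left
tape 2: place A4 (102 GB), 157 GB left
tape 3: place A5 (206 GB), 194 GB left
tape 2: place A6 (66 GB), 91 GB left
tape 3: place A7 (133 GB), 61 GB left
tape 4: place A8 (355 GB), 45 GB left
tape 5: place A9 (148 GB), 252 GB left
tape 6: place A10 (324 GB), 76 GB left
tape 7: place A11 (365 GB), 35 GB left
tape 5: place A12 (230 GB), 22 GB left
tape 8: place A13 (366 GB), 34 GB left
tape 9: place A14 (238 GB), 162 GB left
tape 9: place A15 (155 GB), 7 GB left
9 tapes × 400 GB = 3600 GB; used 3227 GB; unused 373 GB.

373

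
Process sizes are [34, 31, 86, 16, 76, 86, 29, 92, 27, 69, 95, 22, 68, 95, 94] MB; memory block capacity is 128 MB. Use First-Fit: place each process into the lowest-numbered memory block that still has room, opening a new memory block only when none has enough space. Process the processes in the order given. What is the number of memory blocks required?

10

memory block 1: place 34 MB, 94 MB left
memory block 1: place 31 MB, 63 MB left
memory block 2: place 86 MB, 42 MB left
memory block 1: place 16 MB, 47 MB left
memory block 3: place 76 MB, 52 MB left
memory block 4: place 86 MB, 42 MB left
memory block 1: place 29 MB, 18 MB left
memory block 5: place 92 MB, 36 MB left
memory block 2: place 27 MB, 15 MB left
memory block 6: place 69 MB, 59 MB left
memory block 7: place 95 MB, 33 MB left
memory block 3: place 22 MB, 30 MB left
memory block 8: place 68 MB, 60 MB left
memory block 9: place 95 MB, 33 MB left
memory block 10: place 94 MB, 34 MB left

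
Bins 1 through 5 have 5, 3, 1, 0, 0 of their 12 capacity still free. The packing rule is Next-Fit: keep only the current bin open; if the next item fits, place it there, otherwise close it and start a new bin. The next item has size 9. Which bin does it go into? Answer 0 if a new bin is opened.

0

Next-Fit only looks at bin 5, which has 0 free.
9 does not fit, so a new bin is opened.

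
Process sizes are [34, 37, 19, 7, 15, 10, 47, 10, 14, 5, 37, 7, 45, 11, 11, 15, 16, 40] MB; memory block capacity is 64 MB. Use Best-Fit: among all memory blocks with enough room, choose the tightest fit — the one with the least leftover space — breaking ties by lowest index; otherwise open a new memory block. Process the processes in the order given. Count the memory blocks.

7

memory block 1: place 34 MB, 30 MB left
memory block 2: place 37 MB, 27 MB left
memory block 2: place 19 MB, 8 MB left
memory block 2: place 7 MB, 1 MB left
memory block 1: place 15 MB, 15 MB left
memory block 1: place 10 MB, 5 MB left
memory block 3: place 47 MB, 17 MB left
memory block 3: place 10 MB, 7 MB left
memory block 4: place 14 MB, 50 MB left
memory block 1: place 5 MB, 0 MB left
memory block 4: place 37 MB, 13 MB left
memory block 3: place 7 MB, 0 MB left
memory block 5: place 45 MB, 19 MB left
memory block 4: place 11 MB, 2 MB left
memory block 5: place 11 MB, 8 MB left
memory block 6: place 15 MB, 49 MB left
memory block 6: place 16 MB, 33 MB left
memory block 7: place 40 MB, 24 MB left
Final memory blocks: [34,15,10,5] [37,19,7] [47,10,7] [14,37,11] [45,11] [15,16] [40].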